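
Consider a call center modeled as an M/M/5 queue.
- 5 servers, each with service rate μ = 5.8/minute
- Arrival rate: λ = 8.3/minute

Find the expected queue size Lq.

Traffic intensity: ρ = λ/(cμ) = 8.3/(5×5.8) = 0.2862
Since ρ = 0.2862 < 1, system is stable.
Offered load a = λ/μ = cρ = 8.3/5.8 = 1.4310
P₀ = [ Σₙ₌₀^4 aⁿ/n! + a^5/(5!(1-ρ)) ]⁻¹
Σ = a^0/0! + a^1/1! + a^2/2! + a^3/3! + a^4/4! = 1.0000 + 1.4310 + 1.0239 + 0.48843 + 0.17474 = 4.1181
a^5/(5!(1-ρ)) = 6.0014/(120 × 0.7138) = 0.07006
P₀ = 1/(4.1181 + 0.07006) = 0.2388
Lq = P₀·a^5·ρ / (5!(1-ρ)²) = 0.23877 × 6.0014 × 0.28621 / (120 × 0.50950) = 0.006708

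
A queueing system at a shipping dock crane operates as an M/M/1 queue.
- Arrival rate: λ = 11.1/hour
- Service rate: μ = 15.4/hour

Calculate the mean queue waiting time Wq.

First, compute utilization: ρ = λ/μ = 11.1/15.4 = 0.7208
For M/M/1: Wq = λ/(μ(μ-λ))
Wq = 11.1/(15.4 × (15.4-11.1))
Wq = 11.1/(15.4 × 4.30)
Wq = 0.1676 hours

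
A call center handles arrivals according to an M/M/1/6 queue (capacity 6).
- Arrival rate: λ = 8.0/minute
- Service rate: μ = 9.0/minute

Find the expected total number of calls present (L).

ρ = λ/μ = 8.0/9.0 = 0.88889
P₀ = (1-ρ)/(1-ρ^(K+1)) = (1-0.88889)/(1-0.88889^7) = 0.1111/0.5615 = 0.1979
P_K = P₀×ρ^K = 0.19787 × 0.88889^6 = 0.19787 × 0.49327 = 0.09760
L = ρ[1 - (K+1)ρ^K + Kρ^(K+1)] / [(1-ρ)(1-ρ^(K+1))]
L = 0.88889 × (1 - 7×0.493274 + 6×0.438466) / ((1 - 0.88889) × (1 - 0.438466)) = 2.5342 calls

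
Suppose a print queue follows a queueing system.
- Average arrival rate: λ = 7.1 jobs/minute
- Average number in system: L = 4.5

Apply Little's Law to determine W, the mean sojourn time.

Little's Law: L = λW, so W = L/λ
W = 4.5/7.1 = 0.6338 minutes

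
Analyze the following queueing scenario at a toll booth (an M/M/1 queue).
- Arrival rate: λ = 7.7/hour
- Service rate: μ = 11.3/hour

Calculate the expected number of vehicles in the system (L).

ρ = λ/μ = 7.7/11.3 = 0.6814
For M/M/1: L = λ/(μ-λ)
L = 7.7/(11.3-7.7) = 7.7/3.60
L = 2.1389 vehicles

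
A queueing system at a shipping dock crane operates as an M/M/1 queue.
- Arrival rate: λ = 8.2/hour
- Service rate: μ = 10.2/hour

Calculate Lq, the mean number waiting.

ρ = λ/μ = 8.2/10.2 = 0.8039
For M/M/1: Lq = λ²/(μ(μ-λ))
Lq = 67.24/(10.2 × 2.00)
Lq = 3.2961 containers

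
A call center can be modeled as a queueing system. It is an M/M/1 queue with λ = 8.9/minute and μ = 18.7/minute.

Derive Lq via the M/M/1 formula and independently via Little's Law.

Method 1 (direct): Lq = λ²/(μ(μ-λ)) = 79.21/(18.7 × 9.80) = 0.4322

Method 2 (Little's Law):
W = 1/(μ-λ) = 1/9.80 = 0.10204
Wq = W - 1/μ = 0.10204 - 0.053476 = 0.04856
Lq = λWq = 8.9 × 0.04856 = 0.4322 ✔ (matches Method 1)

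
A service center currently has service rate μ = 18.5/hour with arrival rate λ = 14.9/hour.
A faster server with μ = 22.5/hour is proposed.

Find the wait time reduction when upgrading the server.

System 1: ρ₁ = 14.9/18.5 = 0.8054, W₁ = 1/(18.5-14.9) = 0.2778
System 2: ρ₂ = 14.9/22.5 = 0.6622, W₂ = 1/(22.5-14.9) = 0.1316
Improvement: (W₁-W₂)/W₁ = (0.2778-0.1316)/0.2778 = 52.63%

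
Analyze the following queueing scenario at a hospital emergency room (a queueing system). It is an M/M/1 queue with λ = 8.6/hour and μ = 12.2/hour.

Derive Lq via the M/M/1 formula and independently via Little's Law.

Method 1 (direct): Lq = λ²/(μ(μ-λ)) = 73.96/(12.2 × 3.60) = 1.6840

Method 2 (Little's Law):
W = 1/(μ-λ) = 1/3.60 = 0.27778
Wq = W - 1/μ = 0.27778 - 0.081967 = 0.19581
Lq = λWq = 8.6 × 0.19581 = 1.6840 ✔ (matches Method 1)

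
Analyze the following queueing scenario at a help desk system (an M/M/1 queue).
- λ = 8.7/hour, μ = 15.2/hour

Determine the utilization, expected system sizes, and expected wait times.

Step 1: ρ = λ/μ = 8.7/15.2 = 0.5724
Step 2: L = λ/(μ-λ) = 8.7/6.50 = 1.3385
Step 3: Lq = λ²/(μ(μ-λ)) = 75.69/(15.2×6.50) = 0.7661
Step 4: W = 1/(μ-λ) = 1/6.50 = 0.15385
Step 5: Wq = λ/(μ(μ-λ)) = 8.7/(15.2×6.50) = 0.08806
Step 6: P(0) = 1-ρ = 0.4276
Verify: L = λW = 8.7×0.15385 = 1.3385 ✔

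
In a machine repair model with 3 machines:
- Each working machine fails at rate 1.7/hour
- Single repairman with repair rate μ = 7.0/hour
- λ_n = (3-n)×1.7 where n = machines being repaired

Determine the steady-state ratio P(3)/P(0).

P(3)/P(0) = ∏_{i=0}^{3-1} λ_i/μ_{i+1}
= (3-0)×1.7/7.0 × (3-1)×1.7/7.0 × (3-2)×1.7/7.0
= 0.08594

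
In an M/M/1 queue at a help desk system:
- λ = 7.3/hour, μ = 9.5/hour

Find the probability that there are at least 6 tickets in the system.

ρ = λ/μ = 7.3/9.5 = 0.76842
P(N ≥ n) = ρⁿ
P(N ≥ 6) = 0.76842^6
P(N ≥ 6) = 0.2059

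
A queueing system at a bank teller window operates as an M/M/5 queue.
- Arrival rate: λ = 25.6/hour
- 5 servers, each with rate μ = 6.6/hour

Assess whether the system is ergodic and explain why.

Stability requires ρ = λ/(cμ) < 1
ρ = 25.6/(5 × 6.6) = 25.6/33.00 = 0.7758
Since 0.7758 < 1, the system is STABLE.
The servers are busy 77.58% of the time.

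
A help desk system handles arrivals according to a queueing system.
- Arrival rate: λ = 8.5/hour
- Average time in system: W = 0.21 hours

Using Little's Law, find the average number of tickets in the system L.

Little's Law: L = λW
L = 8.5 × 0.21 = 1.7850 tickets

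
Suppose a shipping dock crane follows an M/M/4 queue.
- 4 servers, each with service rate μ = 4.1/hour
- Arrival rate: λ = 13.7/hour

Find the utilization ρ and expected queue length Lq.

Traffic intensity: ρ = λ/(cμ) = 13.7/(4×4.1) = 0.8354
Since ρ = 0.8354 < 1, system is stable.
Offered load a = λ/μ = cρ = 13.7/4.1 = 3.3415
P₀ = [ Σₙ₌₀^3 aⁿ/n! + a^4/(4!(1-ρ)) ]⁻¹
Σ = a^0/0! + a^1/1! + a^2/2! + a^3/3! = 1.0000 + 3.3415 + 5.5827 + 6.2181 = 16.1423
a^4/(4!(1-ρ)) = 124.6657/(24 × 0.164634) = 31.5512
P₀ = 1/(16.1423 + 31.5512) = 0.02097
Lq = P₀·a^4·ρ / (4!(1-ρ)²) = 0.020967 × 124.6657 × 0.83537 / (24 × 0.027104) = 3.3567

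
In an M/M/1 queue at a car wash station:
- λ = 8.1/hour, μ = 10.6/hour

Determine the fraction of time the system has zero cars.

ρ = λ/μ = 8.1/10.6 = 0.7642
P(0) = 1 - ρ = 1 - 0.7642 = 0.2358
The server is idle 23.58% of the time.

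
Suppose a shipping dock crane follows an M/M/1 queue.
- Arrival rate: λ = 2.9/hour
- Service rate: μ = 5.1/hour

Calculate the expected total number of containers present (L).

ρ = λ/μ = 2.9/5.1 = 0.5686
For M/M/1: L = λ/(μ-λ)
L = 2.9/(5.1-2.9) = 2.9/2.20
L = 1.3182 containers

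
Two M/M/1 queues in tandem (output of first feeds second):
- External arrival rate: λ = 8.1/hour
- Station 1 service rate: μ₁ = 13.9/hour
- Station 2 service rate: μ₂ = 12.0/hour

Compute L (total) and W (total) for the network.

By Jackson's theorem, each station behaves as independent M/M/1.
Station 1: ρ₁ = 8.1/13.9 = 0.5827, L₁ = ρ₁/(1-ρ₁) = λ/(μ₁-λ) = 8.1/5.80 = 1.3966
Station 2: ρ₂ = 8.1/12.0 = 0.6750, L₂ = ρ₂/(1-ρ₂) = λ/(μ₂-λ) = 8.1/3.90 = 2.0769
Total: L = L₁ + L₂ = 1.3966 + 2.0769 = 3.4735
W = L/λ = 3.4735/8.1 = 0.4288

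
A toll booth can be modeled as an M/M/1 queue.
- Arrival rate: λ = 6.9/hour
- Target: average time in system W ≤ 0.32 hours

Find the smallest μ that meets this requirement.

For M/M/1: W = 1/(μ-λ)
Need W ≤ 0.32, so 1/(μ-λ) ≤ 0.32
μ - λ ≥ 1/0.32 = 3.1250
μ ≥ 6.9 + 3.1250 = 10.0250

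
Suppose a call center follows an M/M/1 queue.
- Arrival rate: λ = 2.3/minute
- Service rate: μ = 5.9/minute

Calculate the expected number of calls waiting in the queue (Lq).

ρ = λ/μ = 2.3/5.9 = 0.3898
For M/M/1: Lq = λ²/(μ(μ-λ))
Lq = 5.29/(5.9 × 3.60)
Lq = 0.2491 calls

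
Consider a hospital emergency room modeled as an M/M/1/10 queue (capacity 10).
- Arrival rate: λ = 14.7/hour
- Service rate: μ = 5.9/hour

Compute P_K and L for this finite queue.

ρ = λ/μ = 14.7/5.9 = 2.49153
P₀ = (1-ρ)/(1-ρ^(K+1)) = (1-2.49153)/(1-2.49153^11) = -1.4915/-22967.2194 = 0.00006494
P_K = P₀×ρ^K = 0.00006494 × 2.49153^10 = 0.00006494 × 9218.5201 = 0.5987
Blocking probability P_10 = 0.5987 (59.87%)
L = ρ[1 - (K+1)ρ^K + Kρ^(K+1)] / [(1-ρ)(1-ρ^(K+1))]
L = 2.49153 × (1 - 11×9218.5201 + 10×22968.2194) / ((1 - 2.49153) × (1 - 22968.2194)) = 9.3300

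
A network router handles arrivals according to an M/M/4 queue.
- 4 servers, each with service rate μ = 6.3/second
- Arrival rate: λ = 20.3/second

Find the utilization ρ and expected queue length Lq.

Traffic intensity: ρ = λ/(cμ) = 20.3/(4×6.3) = 0.8056
Since ρ = 0.8056 < 1, system is stable.
Offered load a = λ/μ = cρ = 20.3/6.3 = 3.2222
P₀ = [ Σₙ₌₀^3 aⁿ/n! + a^4/(4!(1-ρ)) ]⁻¹
Σ = a^0/0! + a^1/1! + a^2/2! + a^3/3! = 1.0000 + 3.2222 + 5.1914 + 5.5759 = 14.9895
a^4/(4!(1-ρ)) = 107.8008/(24 × 0.194444) = 23.1002
P₀ = 1/(14.9895 + 23.1002) = 0.02625
Lq = P₀·a^4·ρ / (4!(1-ρ)²) = 0.026254 × 107.8008 × 0.80556 / (24 × 0.037809) = 2.5125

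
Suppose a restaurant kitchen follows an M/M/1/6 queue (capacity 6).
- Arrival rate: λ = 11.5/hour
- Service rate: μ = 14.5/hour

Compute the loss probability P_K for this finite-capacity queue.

ρ = λ/μ = 11.5/14.5 = 0.7931
P₀ = (1-ρ)/(1-ρ^(K+1)) = (1-0.7931)/(1-0.7931^7) = 0.2069/0.8026 = 0.2578
P_K = P₀×ρ^K = 0.25778 × 0.7931^6 = 0.25778 × 0.24887 = 0.06415
Blocking probability = 6.42%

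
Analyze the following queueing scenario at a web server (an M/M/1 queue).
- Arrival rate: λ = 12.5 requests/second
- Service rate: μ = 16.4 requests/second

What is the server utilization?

Server utilization: ρ = λ/μ
ρ = 12.5/16.4 = 0.7622
The server is busy 76.22% of the time.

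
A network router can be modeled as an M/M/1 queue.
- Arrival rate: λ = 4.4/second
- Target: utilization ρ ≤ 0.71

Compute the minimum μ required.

ρ = λ/μ, so μ = λ/ρ
μ ≥ 4.4/0.71 = 6.1972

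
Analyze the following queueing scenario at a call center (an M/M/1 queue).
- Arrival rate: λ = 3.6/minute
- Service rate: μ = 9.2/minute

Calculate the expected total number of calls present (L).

ρ = λ/μ = 3.6/9.2 = 0.3913
For M/M/1: L = λ/(μ-λ)
L = 3.6/(9.2-3.6) = 3.6/5.60
L = 0.6429 calls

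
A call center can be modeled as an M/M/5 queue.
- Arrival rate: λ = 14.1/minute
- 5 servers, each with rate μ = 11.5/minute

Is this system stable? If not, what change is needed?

Stability requires ρ = λ/(cμ) < 1
ρ = 14.1/(5 × 11.5) = 14.1/57.50 = 0.2452
Since 0.2452 < 1, the system is STABLE.
The servers are busy 24.52% of the time.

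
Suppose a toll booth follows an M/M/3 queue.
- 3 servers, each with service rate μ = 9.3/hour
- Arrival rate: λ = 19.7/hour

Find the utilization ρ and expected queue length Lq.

Traffic intensity: ρ = λ/(cμ) = 19.7/(3×9.3) = 0.7061
Since ρ = 0.7061 < 1, system is stable.
Offered load a = λ/μ = cρ = 19.7/9.3 = 2.1183
P₀ = [ Σₙ₌₀^2 aⁿ/n! + a^3/(3!(1-ρ)) ]⁻¹
Σ = a^0/0! + a^1/1! + a^2/2! = 1.00000 + 2.11828 + 2.24355 = 5.3618
a^3/(3!(1-ρ)) = 9.50495/(6 × 0.293907) = 5.3900
P₀ = 1/(5.3618 + 5.3900) = 0.09301
Lq = P₀·a^3·ρ / (3!(1-ρ)²) = 0.09301 × 9.5049 × 0.7061 / (6 × 0.08638) = 1.2044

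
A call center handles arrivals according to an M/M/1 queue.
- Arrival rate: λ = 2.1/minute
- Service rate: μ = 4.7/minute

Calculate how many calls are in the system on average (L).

ρ = λ/μ = 2.1/4.7 = 0.4468
For M/M/1: L = λ/(μ-λ)
L = 2.1/(4.7-2.1) = 2.1/2.60
L = 0.8077 calls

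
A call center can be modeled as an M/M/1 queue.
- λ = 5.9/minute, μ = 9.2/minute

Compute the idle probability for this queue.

ρ = λ/μ = 5.9/9.2 = 0.6413
P(0) = 1 - ρ = 1 - 0.6413 = 0.3587
The server is idle 35.87% of the time.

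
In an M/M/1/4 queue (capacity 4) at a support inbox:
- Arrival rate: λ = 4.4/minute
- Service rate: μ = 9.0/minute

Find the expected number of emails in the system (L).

ρ = λ/μ = 4.4/9.0 = 0.4889
P₀ = (1-ρ)/(1-ρ^(K+1)) = (1-0.4889)/(1-0.4889^5) = 0.5111/0.9721 = 0.5258
P_K = P₀×ρ^K = 0.5258 × 0.4889^4 = 0.5258 × 0.05713 = 0.03004
L = ρ[1 - (K+1)ρ^K + Kρ^(K+1)] / [(1-ρ)(1-ρ^(K+1))]
L = 0.4889 × (1 - 5×0.05713 + 4×0.02793) / ((1 - 0.4889) × (1 - 0.02793)) = 0.8129 emails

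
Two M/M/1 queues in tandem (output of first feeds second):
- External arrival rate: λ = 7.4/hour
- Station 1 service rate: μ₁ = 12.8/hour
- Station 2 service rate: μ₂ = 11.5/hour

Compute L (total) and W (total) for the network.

By Jackson's theorem, each station behaves as independent M/M/1.
Station 1: ρ₁ = 7.4/12.8 = 0.5781, L₁ = ρ₁/(1-ρ₁) = λ/(μ₁-λ) = 7.4/5.40 = 1.370370
Station 2: ρ₂ = 7.4/11.5 = 0.6435, L₂ = ρ₂/(1-ρ₂) = λ/(μ₂-λ) = 7.4/4.10 = 1.804878
Total: L = L₁ + L₂ = 1.370370 + 1.804878 = 3.1752
W = L/λ = 3.1752/7.4 = 0.4291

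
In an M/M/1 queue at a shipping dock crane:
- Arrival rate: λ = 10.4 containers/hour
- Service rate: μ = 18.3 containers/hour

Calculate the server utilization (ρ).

Server utilization: ρ = λ/μ
ρ = 10.4/18.3 = 0.5683
The server is busy 56.83% of the time.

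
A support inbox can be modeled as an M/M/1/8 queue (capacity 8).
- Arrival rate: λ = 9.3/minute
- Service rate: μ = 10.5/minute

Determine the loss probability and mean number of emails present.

ρ = λ/μ = 9.3/10.5 = 0.885714
P₀ = (1-ρ)/(1-ρ^(K+1)) = (1-0.885714)/(1-0.885714^9) = 0.1143/0.6645 = 0.1720
P_K = P₀×ρ^K = 0.1720 × 0.885714^8 = 0.1720 × 0.3787 = 0.06514
Blocking probability P_8 = 0.06514 (6.51%)
L = ρ[1 - (K+1)ρ^K + Kρ^(K+1)] / [(1-ρ)(1-ρ^(K+1))]
L = 0.885714 × (1 - 9×0.378746 + 8×0.335461) / ((1 - 0.885714) × (1 - 0.335461)) = 3.2068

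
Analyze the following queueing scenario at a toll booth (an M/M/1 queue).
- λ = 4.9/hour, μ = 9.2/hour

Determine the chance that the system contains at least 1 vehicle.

ρ = λ/μ = 4.9/9.2 = 0.5326
P(N ≥ n) = ρⁿ
P(N ≥ 1) = 0.5326^1
P(N ≥ 1) = 0.5326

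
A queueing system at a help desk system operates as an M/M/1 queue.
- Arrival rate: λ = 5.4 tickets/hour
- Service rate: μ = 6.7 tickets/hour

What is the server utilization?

Server utilization: ρ = λ/μ
ρ = 5.4/6.7 = 0.8060
The server is busy 80.60% of the time.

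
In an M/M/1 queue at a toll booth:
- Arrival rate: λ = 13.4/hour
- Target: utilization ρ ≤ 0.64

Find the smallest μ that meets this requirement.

ρ = λ/μ, so μ = λ/ρ
μ ≥ 13.4/0.64 = 20.9375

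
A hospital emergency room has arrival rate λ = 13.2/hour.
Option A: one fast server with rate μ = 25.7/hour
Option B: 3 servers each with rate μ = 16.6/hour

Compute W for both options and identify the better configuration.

Option A: single server μ = 25.7 (M/M/1)
  ρ_A = 13.2/25.7 = 0.5136
  W_A = 1/(μ-λ) = 1/(25.7-13.2) = 1/12.50 = 0.08000

Option B: 3 servers μ = 16.6 (M/M/3)
  ρ_B = λ/(cμ) = 13.2/(3×16.6) = 0.2651
  Offered load a = λ/μ = cρ = 13.2/16.6 = 0.7952
  P₀ = [ Σₙ₌₀^2 aⁿ/n! + a^3/(3!(1-ρ)) ]⁻¹
  Σ = a^0/0! + a^1/1! + a^2/2! = 1.0000 + 0.79518 + 0.31616 = 2.1113
  a^3/(3!(1-ρ)) = 0.5028/(6 × 0.7349) = 0.1140
  P₀ = 1/(2.1113 + 0.1140) = 0.4494
  Lq = P₀·a^3·ρ / (3!(1-ρ)²) = 0.4494 × 0.5028 × 0.2651 / (6 × 0.5401) = 0.01848
  Wq_B = Lq/λ = 0.01848/13.2 = 0.001400
  W_B = Wq_B + 1/μ = 0.001400 + 0.06024 = 0.06164

Since W_B = 0.06164 < W_A = 0.08000, Option B (multiple servers) has the shorter time in system.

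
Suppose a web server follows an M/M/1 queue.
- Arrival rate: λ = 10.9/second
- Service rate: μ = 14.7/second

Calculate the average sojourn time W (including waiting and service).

First, compute utilization: ρ = λ/μ = 10.9/14.7 = 0.7415
For M/M/1: W = 1/(μ-λ)
W = 1/(14.7-10.9) = 1/3.80
W = 0.2632 seconds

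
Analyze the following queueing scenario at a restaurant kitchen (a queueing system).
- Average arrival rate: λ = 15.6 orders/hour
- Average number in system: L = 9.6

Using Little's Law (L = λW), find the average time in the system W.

Little's Law: L = λW, so W = L/λ
W = 9.6/15.6 = 0.6154 hours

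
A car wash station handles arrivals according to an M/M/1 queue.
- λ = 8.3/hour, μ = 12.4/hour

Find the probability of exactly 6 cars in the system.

ρ = λ/μ = 8.3/12.4 = 0.66935
P(n) = (1-ρ)ρⁿ
P(6) = (1-0.66935) × 0.66935^6
P(6) = 0.33065 × 0.089933
P(6) = 0.02974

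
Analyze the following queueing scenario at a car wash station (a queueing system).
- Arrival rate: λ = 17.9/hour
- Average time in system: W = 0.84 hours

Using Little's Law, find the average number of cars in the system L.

Little's Law: L = λW
L = 17.9 × 0.84 = 15.0360 cars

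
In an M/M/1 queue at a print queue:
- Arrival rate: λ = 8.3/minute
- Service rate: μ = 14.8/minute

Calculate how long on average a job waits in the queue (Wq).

First, compute utilization: ρ = λ/μ = 8.3/14.8 = 0.5608
For M/M/1: Wq = λ/(μ(μ-λ))
Wq = 8.3/(14.8 × (14.8-8.3))
Wq = 8.3/(14.8 × 6.50)
Wq = 0.08628 minutes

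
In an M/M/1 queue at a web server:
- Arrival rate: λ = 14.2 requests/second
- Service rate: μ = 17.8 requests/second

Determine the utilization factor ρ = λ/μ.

Server utilization: ρ = λ/μ
ρ = 14.2/17.8 = 0.7978
The server is busy 79.78% of the time.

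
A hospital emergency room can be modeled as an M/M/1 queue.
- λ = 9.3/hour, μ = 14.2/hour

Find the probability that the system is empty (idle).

ρ = λ/μ = 9.3/14.2 = 0.6549
P(0) = 1 - ρ = 1 - 0.6549 = 0.3451
The server is idle 34.51% of the time.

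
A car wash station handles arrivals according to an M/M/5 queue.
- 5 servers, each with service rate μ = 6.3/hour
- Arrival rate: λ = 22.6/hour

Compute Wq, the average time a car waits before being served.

Traffic intensity: ρ = λ/(cμ) = 22.6/(5×6.3) = 0.7175
Since ρ = 0.7175 < 1, system is stable.
Offered load a = λ/μ = cρ = 22.6/6.3 = 3.5873
P₀ = [ Σₙ₌₀^4 aⁿ/n! + a^5/(5!(1-ρ)) ]⁻¹
Σ = a^0/0! + a^1/1! + a^2/2! + a^3/3! + a^4/4! = 1.0000 + 3.5873 + 6.4344 + 7.6940 + 6.9002 = 25.6159
a^5/(5!(1-ρ)) = 594.0725/(120 × 0.28254) = 17.5218
P₀ = 1/(25.6159 + 17.5218) = 0.02318
Lq = P₀·a^5·ρ / (5!(1-ρ)²) = 0.02318 × 594.0725 × 0.7175 / (120 × 0.07983) = 1.0314
Wq = Lq/λ = 1.0314/22.6 = 0.04564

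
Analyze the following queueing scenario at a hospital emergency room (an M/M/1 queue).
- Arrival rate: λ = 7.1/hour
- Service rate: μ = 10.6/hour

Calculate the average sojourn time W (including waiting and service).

First, compute utilization: ρ = λ/μ = 7.1/10.6 = 0.6698
For M/M/1: W = 1/(μ-λ)
W = 1/(10.6-7.1) = 1/3.50
W = 0.2857 hours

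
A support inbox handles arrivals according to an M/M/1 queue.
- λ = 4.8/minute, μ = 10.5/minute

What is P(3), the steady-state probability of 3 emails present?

ρ = λ/μ = 4.8/10.5 = 0.45714
P(n) = (1-ρ)ρⁿ
P(3) = (1-0.45714) × 0.45714^3
P(3) = 0.5429 × 0.09553
P(3) = 0.05186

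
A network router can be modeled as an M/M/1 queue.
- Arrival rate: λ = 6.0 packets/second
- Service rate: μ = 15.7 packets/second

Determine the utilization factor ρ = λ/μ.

Server utilization: ρ = λ/μ
ρ = 6.0/15.7 = 0.3822
The server is busy 38.22% of the time.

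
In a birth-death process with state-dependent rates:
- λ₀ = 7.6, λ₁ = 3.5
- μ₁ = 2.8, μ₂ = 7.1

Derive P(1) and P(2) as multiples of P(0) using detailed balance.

Balance equations:
State 0: λ₀P₀ = μ₁P₁ → P₁ = (λ₀/μ₁)P₀ = (7.6/2.8)P₀ = 2.7143P₀
State 1: P₂ = (λ₀λ₁)/(μ₁μ₂)P₀ = (7.6×3.5)/(2.8×7.1)P₀ = 1.3380P₀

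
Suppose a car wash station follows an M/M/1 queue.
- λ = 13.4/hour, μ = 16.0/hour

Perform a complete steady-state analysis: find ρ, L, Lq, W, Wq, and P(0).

Step 1: ρ = λ/μ = 13.4/16.0 = 0.8375
Step 2: L = λ/(μ-λ) = 13.4/2.60 = 5.1538
Step 3: Lq = λ²/(μ(μ-λ)) = 179.56/(16.0×2.60) = 4.3163
Step 4: W = 1/(μ-λ) = 1/2.60 = 0.384615
Step 5: Wq = λ/(μ(μ-λ)) = 13.4/(16.0×2.60) = 0.3221
Step 6: P(0) = 1-ρ = 0.1625
Verify: L = λW = 13.4×0.384615 = 5.1538 ✔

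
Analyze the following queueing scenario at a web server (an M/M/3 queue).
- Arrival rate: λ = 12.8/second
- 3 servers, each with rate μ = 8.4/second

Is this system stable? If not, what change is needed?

Stability requires ρ = λ/(cμ) < 1
ρ = 12.8/(3 × 8.4) = 12.8/25.20 = 0.5079
Since 0.5079 < 1, the system is STABLE.
The servers are busy 50.79% of the time.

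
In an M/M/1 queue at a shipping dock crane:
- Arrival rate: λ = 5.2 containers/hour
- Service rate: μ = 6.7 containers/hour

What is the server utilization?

Server utilization: ρ = λ/μ
ρ = 5.2/6.7 = 0.7761
The server is busy 77.61% of the time.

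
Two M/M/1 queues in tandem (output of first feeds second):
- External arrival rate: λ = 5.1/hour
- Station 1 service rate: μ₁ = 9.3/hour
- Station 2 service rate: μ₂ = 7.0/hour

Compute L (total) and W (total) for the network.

By Jackson's theorem, each station behaves as independent M/M/1.
Station 1: ρ₁ = 5.1/9.3 = 0.5484, L₁ = ρ₁/(1-ρ₁) = λ/(μ₁-λ) = 5.1/4.20 = 1.2143
Station 2: ρ₂ = 5.1/7.0 = 0.7286, L₂ = ρ₂/(1-ρ₂) = λ/(μ₂-λ) = 5.1/1.90 = 2.6842
Total: L = L₁ + L₂ = 1.2143 + 2.6842 = 3.8985
W = L/λ = 3.8985/5.1 = 0.7644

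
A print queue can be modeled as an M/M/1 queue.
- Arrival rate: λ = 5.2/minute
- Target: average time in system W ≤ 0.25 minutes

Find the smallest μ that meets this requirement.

For M/M/1: W = 1/(μ-λ)
Need W ≤ 0.25, so 1/(μ-λ) ≤ 0.25
μ - λ ≥ 1/0.25 = 4.0000
μ ≥ 5.2 + 4.0000 = 9.2000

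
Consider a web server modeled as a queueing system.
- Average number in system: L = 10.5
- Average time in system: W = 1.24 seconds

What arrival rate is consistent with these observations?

Little's Law: L = λW, so λ = L/W
λ = 10.5/1.24 = 8.4677 requests/second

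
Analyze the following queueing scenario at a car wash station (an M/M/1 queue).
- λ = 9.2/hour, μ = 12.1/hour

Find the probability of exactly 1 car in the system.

ρ = λ/μ = 9.2/12.1 = 0.7603
P(n) = (1-ρ)ρⁿ
P(1) = (1-0.7603) × 0.7603^1
P(1) = 0.2397 × 0.7603
P(1) = 0.1822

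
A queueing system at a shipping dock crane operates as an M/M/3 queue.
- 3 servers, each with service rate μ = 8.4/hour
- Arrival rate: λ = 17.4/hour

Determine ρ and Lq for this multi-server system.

Traffic intensity: ρ = λ/(cμ) = 17.4/(3×8.4) = 0.6905
Since ρ = 0.6905 < 1, system is stable.
Offered load a = λ/μ = cρ = 17.4/8.4 = 2.0714
P₀ = [ Σₙ₌₀^2 aⁿ/n! + a^3/(3!(1-ρ)) ]⁻¹
Σ = a^0/0! + a^1/1! + a^2/2! = 1.0000 + 2.0714 + 2.1454 = 5.2168
a^3/(3!(1-ρ)) = 8.88812/(6 × 0.309524) = 4.7859
P₀ = 1/(5.2168 + 4.7859) = 0.09997
Lq = P₀·a^3·ρ / (3!(1-ρ)²) = 0.099973 × 8.8881 × 0.69048 / (6 × 0.095805) = 1.0673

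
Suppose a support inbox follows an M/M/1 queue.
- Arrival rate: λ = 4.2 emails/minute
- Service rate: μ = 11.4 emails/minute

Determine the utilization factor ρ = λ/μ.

Server utilization: ρ = λ/μ
ρ = 4.2/11.4 = 0.3684
The server is busy 36.84% of the time.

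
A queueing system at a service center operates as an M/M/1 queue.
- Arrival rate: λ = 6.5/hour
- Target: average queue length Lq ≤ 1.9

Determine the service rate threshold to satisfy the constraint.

For M/M/1: Lq = λ²/(μ(μ-λ))
Need Lq ≤ 1.9, i.e. μ(μ-λ) ≥ λ²/1.9
μ² - 6.5μ - 42.25/1.9 ≥ 0  →  μ² - 6.5μ - 22.23684 ≥ 0
Quadratic formula (positive root): μ = [λ + √(λ² + 4×22.23684)]/2
Discriminant: 42.25 + 4×22.23684 = 131.1974, √131.1974 = 11.4541
μ ≥ (6.5 + 11.4541)/2 = 8.9771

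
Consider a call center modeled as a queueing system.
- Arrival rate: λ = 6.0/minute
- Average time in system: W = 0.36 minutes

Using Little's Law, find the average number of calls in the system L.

Little's Law: L = λW
L = 6.0 × 0.36 = 2.1600 calls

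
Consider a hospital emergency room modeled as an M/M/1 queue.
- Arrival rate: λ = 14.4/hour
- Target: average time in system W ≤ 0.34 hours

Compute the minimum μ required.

For M/M/1: W = 1/(μ-λ)
Need W ≤ 0.34, so 1/(μ-λ) ≤ 0.34
μ - λ ≥ 1/0.34 = 2.9412
μ ≥ 14.4 + 2.9412 = 17.3412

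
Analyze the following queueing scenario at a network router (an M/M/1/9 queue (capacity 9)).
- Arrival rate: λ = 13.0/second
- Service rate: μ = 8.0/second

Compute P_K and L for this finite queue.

ρ = λ/μ = 13.0/8.0 = 1.6250
P₀ = (1-ρ)/(1-ρ^(K+1)) = (1-1.6250)/(1-1.6250^10) = -0.6250/-127.3907 = 0.004906
P_K = P₀×ρ^K = 0.004906 × 1.6250^9 = 0.004906 × 79.0097 = 0.3876
Blocking probability P_9 = 0.3876 (38.76%)
L = ρ[1 - (K+1)ρ^K + Kρ^(K+1)] / [(1-ρ)(1-ρ^(K+1))]
L = 1.6250 × (1 - 10×79.0097 + 9×128.3907) / ((1 - 1.6250) × (1 - 128.3907)) = 7.4785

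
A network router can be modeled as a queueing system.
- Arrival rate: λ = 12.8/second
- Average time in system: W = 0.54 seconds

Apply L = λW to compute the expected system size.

Little's Law: L = λW
L = 12.8 × 0.54 = 6.9120 packets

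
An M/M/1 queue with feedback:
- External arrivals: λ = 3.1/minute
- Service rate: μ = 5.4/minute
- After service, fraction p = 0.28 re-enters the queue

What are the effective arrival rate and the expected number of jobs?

Effective arrival rate: λ_eff = λ/(1-p) = 3.1/(1-0.28) = 3.1/0.72 = 4.305556
ρ = λ_eff/μ = 4.305556/5.4 = 0.797325
L = ρ/(1-ρ) = 0.797325/(1-0.797325) = 3.9340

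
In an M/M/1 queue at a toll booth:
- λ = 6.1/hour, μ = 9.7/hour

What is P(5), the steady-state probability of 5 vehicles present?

ρ = λ/μ = 6.1/9.7 = 0.62887
P(n) = (1-ρ)ρⁿ
P(5) = (1-0.62887) × 0.62887^5
P(5) = 0.3711 × 0.09836
P(5) = 0.03650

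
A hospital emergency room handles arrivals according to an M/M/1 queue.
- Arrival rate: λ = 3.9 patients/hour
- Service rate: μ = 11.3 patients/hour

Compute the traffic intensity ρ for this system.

Server utilization: ρ = λ/μ
ρ = 3.9/11.3 = 0.3451
The server is busy 34.51% of the time.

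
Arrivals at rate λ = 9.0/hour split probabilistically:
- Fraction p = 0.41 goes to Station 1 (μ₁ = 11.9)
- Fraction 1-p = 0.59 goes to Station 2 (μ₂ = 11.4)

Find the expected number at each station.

Effective rates: λ₁ = 9.0×0.41 = 3.69, λ₂ = 9.0×0.59 = 5.31
Station 1: ρ₁ = 3.69/11.9 = 0.3101, L₁ = ρ₁/(1-ρ₁) = 0.3101/(1-0.3101) = 0.4495
Station 2: ρ₂ = 5.31/11.4 = 0.46579, L₂ = ρ₂/(1-ρ₂) = 0.46579/(1-0.46579) = 0.8719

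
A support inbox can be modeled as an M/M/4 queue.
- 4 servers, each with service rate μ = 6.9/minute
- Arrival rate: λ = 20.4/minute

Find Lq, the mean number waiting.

Traffic intensity: ρ = λ/(cμ) = 20.4/(4×6.9) = 0.7391
Since ρ = 0.7391 < 1, system is stable.
Offered load a = λ/μ = cρ = 20.4/6.9 = 2.9565
P₀ = [ Σₙ₌₀^3 aⁿ/n! + a^4/(4!(1-ρ)) ]⁻¹
Σ = a^0/0! + a^1/1! + a^2/2! + a^3/3! = 1.0000 + 2.9565 + 4.3705 + 4.3072 = 12.6342
a^4/(4!(1-ρ)) = 76.4054/(24 × 0.26087) = 12.2036
P₀ = 1/(12.6342 + 12.2036) = 0.04026
Lq = P₀·a^4·ρ / (4!(1-ρ)²) = 0.04026 × 76.4054 × 0.7391 / (24 × 0.06805) = 1.3921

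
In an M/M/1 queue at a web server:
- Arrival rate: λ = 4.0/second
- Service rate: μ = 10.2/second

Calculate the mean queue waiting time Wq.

First, compute utilization: ρ = λ/μ = 4.0/10.2 = 0.3922
For M/M/1: Wq = λ/(μ(μ-λ))
Wq = 4.0/(10.2 × (10.2-4.0))
Wq = 4.0/(10.2 × 6.20)
Wq = 0.06325 seconds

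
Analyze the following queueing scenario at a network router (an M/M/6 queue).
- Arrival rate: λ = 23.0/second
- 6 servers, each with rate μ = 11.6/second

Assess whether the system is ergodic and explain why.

Stability requires ρ = λ/(cμ) < 1
ρ = 23.0/(6 × 11.6) = 23.0/69.60 = 0.3305
Since 0.3305 < 1, the system is STABLE.
The servers are busy 33.05% of the time.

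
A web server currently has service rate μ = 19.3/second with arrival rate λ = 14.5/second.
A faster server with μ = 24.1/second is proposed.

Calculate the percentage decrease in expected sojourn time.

System 1: ρ₁ = 14.5/19.3 = 0.7513, W₁ = 1/(19.3-14.5) = 0.20833
System 2: ρ₂ = 14.5/24.1 = 0.6017, W₂ = 1/(24.1-14.5) = 0.10417
Improvement: (W₁-W₂)/W₁ = (0.20833-0.10417)/0.20833 = 50.00%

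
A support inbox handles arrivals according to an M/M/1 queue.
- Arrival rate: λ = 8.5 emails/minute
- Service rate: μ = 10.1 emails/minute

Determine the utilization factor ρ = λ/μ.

Server utilization: ρ = λ/μ
ρ = 8.5/10.1 = 0.8416
The server is busy 84.16% of the time.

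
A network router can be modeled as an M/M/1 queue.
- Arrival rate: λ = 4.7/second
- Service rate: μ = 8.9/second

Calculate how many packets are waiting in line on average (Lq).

ρ = λ/μ = 4.7/8.9 = 0.5281
For M/M/1: Lq = λ²/(μ(μ-λ))
Lq = 22.09/(8.9 × 4.20)
Lq = 0.5910 packets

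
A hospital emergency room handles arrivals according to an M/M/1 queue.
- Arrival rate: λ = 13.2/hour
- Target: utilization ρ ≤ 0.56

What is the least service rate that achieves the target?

ρ = λ/μ, so μ = λ/ρ
μ ≥ 13.2/0.56 = 23.5714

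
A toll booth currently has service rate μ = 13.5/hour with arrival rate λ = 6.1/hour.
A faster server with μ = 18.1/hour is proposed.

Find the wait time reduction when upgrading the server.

System 1: ρ₁ = 6.1/13.5 = 0.4519, W₁ = 1/(13.5-6.1) = 0.135135
System 2: ρ₂ = 6.1/18.1 = 0.3370, W₂ = 1/(18.1-6.1) = 0.0833333
Improvement: (W₁-W₂)/W₁ = (0.135135-0.0833333)/0.135135 = 38.33%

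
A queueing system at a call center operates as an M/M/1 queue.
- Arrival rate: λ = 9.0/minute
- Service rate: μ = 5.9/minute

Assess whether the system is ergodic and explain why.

Stability requires ρ = λ/(cμ) < 1
ρ = 9.0/(1 × 5.9) = 9.0/5.90 = 1.5254
Since 1.5254 ≥ 1, the system is UNSTABLE.
Queue grows without bound. Need μ > λ = 9.0.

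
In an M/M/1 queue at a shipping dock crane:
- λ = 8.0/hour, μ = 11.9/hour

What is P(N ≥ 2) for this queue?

ρ = λ/μ = 8.0/11.9 = 0.67227
P(N ≥ n) = ρⁿ
P(N ≥ 2) = 0.67227^2
P(N ≥ 2) = 0.4519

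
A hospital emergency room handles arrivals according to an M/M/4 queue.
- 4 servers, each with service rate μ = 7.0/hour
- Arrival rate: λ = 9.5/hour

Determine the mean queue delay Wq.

Traffic intensity: ρ = λ/(cμ) = 9.5/(4×7.0) = 0.3393
Since ρ = 0.3393 < 1, system is stable.
Offered load a = λ/μ = cρ = 9.5/7.0 = 1.3571
P₀ = [ Σₙ₌₀^3 aⁿ/n! + a^4/(4!(1-ρ)) ]⁻¹
Σ = a^0/0! + a^1/1! + a^2/2! + a^3/3! = 1.00000 + 1.35714 + 0.920918 + 0.416606 = 3.6947
a^4/(4!(1-ρ)) = 3.3924/(24 × 0.6607) = 0.2139
P₀ = 1/(3.6947 + 0.2139) = 0.2558
Lq = P₀·a^4·ρ / (4!(1-ρ)²) = 0.2558 × 3.3924 × 0.3393 / (24 × 0.4365) = 0.02811
Wq = Lq/λ = 0.02811/9.5 = 0.002959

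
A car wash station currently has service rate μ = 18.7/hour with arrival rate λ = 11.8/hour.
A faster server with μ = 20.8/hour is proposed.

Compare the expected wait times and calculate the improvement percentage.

System 1: ρ₁ = 11.8/18.7 = 0.6310, W₁ = 1/(18.7-11.8) = 0.1449
System 2: ρ₂ = 11.8/20.8 = 0.5673, W₂ = 1/(20.8-11.8) = 0.1111
Improvement: (W₁-W₂)/W₁ = (0.1449-0.1111)/0.1449 = 23.33%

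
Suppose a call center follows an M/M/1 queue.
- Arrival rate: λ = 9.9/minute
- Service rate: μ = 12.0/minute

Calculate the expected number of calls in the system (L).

ρ = λ/μ = 9.9/12.0 = 0.8250
For M/M/1: L = λ/(μ-λ)
L = 9.9/(12.0-9.9) = 9.9/2.10
L = 4.7143 calls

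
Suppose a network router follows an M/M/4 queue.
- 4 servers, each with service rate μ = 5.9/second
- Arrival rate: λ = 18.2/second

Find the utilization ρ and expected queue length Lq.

Traffic intensity: ρ = λ/(cμ) = 18.2/(4×5.9) = 0.7712
Since ρ = 0.7712 < 1, system is stable.
Offered load a = λ/μ = cρ = 18.2/5.9 = 3.0847
P₀ = [ Σₙ₌₀^3 aⁿ/n! + a^4/(4!(1-ρ)) ]⁻¹
Σ = a^0/0! + a^1/1! + a^2/2! + a^3/3! = 1.00000 + 3.08475 + 4.75783 + 4.89223 = 13.7348
a^4/(4!(1-ρ)) = 90.5477/(24 × 0.228814) = 16.4886
P₀ = 1/(13.7348 + 16.4886) = 0.03309
Lq = P₀·a^4·ρ / (4!(1-ρ)²) = 0.033087 × 90.5477 × 0.77119 / (24 × 0.052356) = 1.8387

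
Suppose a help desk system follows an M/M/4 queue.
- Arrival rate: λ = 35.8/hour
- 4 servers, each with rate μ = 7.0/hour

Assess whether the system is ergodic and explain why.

Stability requires ρ = λ/(cμ) < 1
ρ = 35.8/(4 × 7.0) = 35.8/28.00 = 1.2786
Since 1.2786 ≥ 1, the system is UNSTABLE.
Need c > λ/μ = 35.8/7.0 = 5.11.
Minimum servers needed: c = 6.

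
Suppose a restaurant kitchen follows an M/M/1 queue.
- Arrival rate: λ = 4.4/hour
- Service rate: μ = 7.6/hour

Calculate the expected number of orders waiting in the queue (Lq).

ρ = λ/μ = 4.4/7.6 = 0.5789
For M/M/1: Lq = λ²/(μ(μ-λ))
Lq = 19.36/(7.6 × 3.20)
Lq = 0.7961 orders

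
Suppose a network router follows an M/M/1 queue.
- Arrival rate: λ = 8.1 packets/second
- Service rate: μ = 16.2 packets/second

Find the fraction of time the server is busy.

Server utilization: ρ = λ/μ
ρ = 8.1/16.2 = 0.5000
The server is busy 50.00% of the time.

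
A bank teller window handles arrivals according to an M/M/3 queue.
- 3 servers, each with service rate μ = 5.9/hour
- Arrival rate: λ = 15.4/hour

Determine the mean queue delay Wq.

Traffic intensity: ρ = λ/(cμ) = 15.4/(3×5.9) = 0.8701
Since ρ = 0.8701 < 1, system is stable.
Offered load a = λ/μ = cρ = 15.4/5.9 = 2.6102
P₀ = [ Σₙ₌₀^2 aⁿ/n! + a^3/(3!(1-ρ)) ]⁻¹
Σ = a^0/0! + a^1/1! + a^2/2! = 1.0000 + 2.6102 + 3.4065 = 7.0167
a^3/(3!(1-ρ)) = 17.78305/(6 × 0.1299435) = 22.8087
P₀ = 1/(7.0167 + 22.8087) = 0.03353
Lq = P₀·a^3·ρ / (3!(1-ρ)²) = 0.0335285 × 17.7830 × 0.870056 / (6 × 0.0168853) = 5.1204
Wq = Lq/λ = 5.1204/15.4 = 0.3325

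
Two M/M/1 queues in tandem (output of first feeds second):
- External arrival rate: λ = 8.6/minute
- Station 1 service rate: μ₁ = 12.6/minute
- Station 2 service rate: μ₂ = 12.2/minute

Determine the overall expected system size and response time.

By Jackson's theorem, each station behaves as independent M/M/1.
Station 1: ρ₁ = 8.6/12.6 = 0.6825, L₁ = ρ₁/(1-ρ₁) = λ/(μ₁-λ) = 8.6/4.00 = 2.1500
Station 2: ρ₂ = 8.6/12.2 = 0.7049, L₂ = ρ₂/(1-ρ₂) = λ/(μ₂-λ) = 8.6/3.60 = 2.3889
Total: L = L₁ + L₂ = 2.1500 + 2.3889 = 4.5389
W = L/λ = 4.5389/8.6 = 0.5278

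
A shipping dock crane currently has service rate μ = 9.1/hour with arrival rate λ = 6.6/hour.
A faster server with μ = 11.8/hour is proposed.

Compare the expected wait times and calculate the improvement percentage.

System 1: ρ₁ = 6.6/9.1 = 0.7253, W₁ = 1/(9.1-6.6) = 0.4000
System 2: ρ₂ = 6.6/11.8 = 0.5593, W₂ = 1/(11.8-6.6) = 0.1923
Improvement: (W₁-W₂)/W₁ = (0.4000-0.1923)/0.4000 = 51.92%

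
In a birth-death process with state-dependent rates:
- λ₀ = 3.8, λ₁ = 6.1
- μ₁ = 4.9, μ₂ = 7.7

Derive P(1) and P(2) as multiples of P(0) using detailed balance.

Balance equations:
State 0: λ₀P₀ = μ₁P₁ → P₁ = (λ₀/μ₁)P₀ = (3.8/4.9)P₀ = 0.7755P₀
State 1: P₂ = (λ₀λ₁)/(μ₁μ₂)P₀ = (3.8×6.1)/(4.9×7.7)P₀ = 0.6144P₀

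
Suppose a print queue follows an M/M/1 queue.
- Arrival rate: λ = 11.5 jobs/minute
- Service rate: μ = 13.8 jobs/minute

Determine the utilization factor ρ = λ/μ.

Server utilization: ρ = λ/μ
ρ = 11.5/13.8 = 0.8333
The server is busy 83.33% of the time.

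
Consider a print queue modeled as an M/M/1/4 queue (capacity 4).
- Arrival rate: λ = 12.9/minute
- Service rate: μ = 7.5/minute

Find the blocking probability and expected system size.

ρ = λ/μ = 12.9/7.5 = 1.7200
P₀ = (1-ρ)/(1-ρ^(K+1)) = (1-1.7200)/(1-1.7200^5) = -0.7200/-14.0537 = 0.05123
P_K = P₀×ρ^K = 0.05123 × 1.7200^4 = 0.05123 × 8.7521 = 0.4484
Blocking probability P_4 = 0.4484 (44.84%)
L = ρ[1 - (K+1)ρ^K + Kρ^(K+1)] / [(1-ρ)(1-ρ^(K+1))]
L = 1.7200 × (1 - 5×8.7521 + 4×15.0537) / ((1 - 1.7200) × (1 - 15.0537)) = 2.9669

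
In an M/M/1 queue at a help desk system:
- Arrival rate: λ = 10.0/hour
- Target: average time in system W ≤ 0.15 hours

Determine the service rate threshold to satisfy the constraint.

For M/M/1: W = 1/(μ-λ)
Need W ≤ 0.15, so 1/(μ-λ) ≤ 0.15
μ - λ ≥ 1/0.15 = 6.6667
μ ≥ 10.0 + 6.6667 = 16.6667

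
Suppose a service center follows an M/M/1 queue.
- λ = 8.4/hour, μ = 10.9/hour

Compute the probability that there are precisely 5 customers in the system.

ρ = λ/μ = 8.4/10.9 = 0.7706
P(n) = (1-ρ)ρⁿ
P(5) = (1-0.7706) × 0.7706^5
P(5) = 0.229400 × 0.271735
P(5) = 0.06234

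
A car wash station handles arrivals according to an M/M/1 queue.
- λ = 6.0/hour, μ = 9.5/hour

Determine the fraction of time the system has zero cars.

ρ = λ/μ = 6.0/9.5 = 0.6316
P(0) = 1 - ρ = 1 - 0.6316 = 0.3684
The server is idle 36.84% of the time.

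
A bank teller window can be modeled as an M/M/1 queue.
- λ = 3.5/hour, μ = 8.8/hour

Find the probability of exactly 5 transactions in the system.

ρ = λ/μ = 3.5/8.8 = 0.39773
P(n) = (1-ρ)ρⁿ
P(5) = (1-0.39773) × 0.39773^5
P(5) = 0.60227 × 0.0099527
P(5) = 0.005994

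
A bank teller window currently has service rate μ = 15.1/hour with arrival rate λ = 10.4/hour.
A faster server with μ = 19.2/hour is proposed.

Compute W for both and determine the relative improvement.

System 1: ρ₁ = 10.4/15.1 = 0.6887, W₁ = 1/(15.1-10.4) = 0.21277
System 2: ρ₂ = 10.4/19.2 = 0.5417, W₂ = 1/(19.2-10.4) = 0.11364
Improvement: (W₁-W₂)/W₁ = (0.21277-0.11364)/0.21277 = 46.59%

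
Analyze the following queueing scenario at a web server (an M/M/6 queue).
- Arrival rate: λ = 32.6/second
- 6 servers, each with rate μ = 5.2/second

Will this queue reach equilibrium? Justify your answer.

Stability requires ρ = λ/(cμ) < 1
ρ = 32.6/(6 × 5.2) = 32.6/31.20 = 1.0449
Since 1.0449 ≥ 1, the system is UNSTABLE.
Need c > λ/μ = 32.6/5.2 = 6.27.
Minimum servers needed: c = 7.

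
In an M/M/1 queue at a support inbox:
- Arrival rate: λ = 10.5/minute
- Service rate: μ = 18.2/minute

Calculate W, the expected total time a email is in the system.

First, compute utilization: ρ = λ/μ = 10.5/18.2 = 0.5769
For M/M/1: W = 1/(μ-λ)
W = 1/(18.2-10.5) = 1/7.70
W = 0.1299 minutes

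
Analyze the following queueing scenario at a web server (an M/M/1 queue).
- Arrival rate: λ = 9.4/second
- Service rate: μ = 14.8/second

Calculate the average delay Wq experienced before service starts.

First, compute utilization: ρ = λ/μ = 9.4/14.8 = 0.6351
For M/M/1: Wq = λ/(μ(μ-λ))
Wq = 9.4/(14.8 × (14.8-9.4))
Wq = 9.4/(14.8 × 5.40)
Wq = 0.1176 seconds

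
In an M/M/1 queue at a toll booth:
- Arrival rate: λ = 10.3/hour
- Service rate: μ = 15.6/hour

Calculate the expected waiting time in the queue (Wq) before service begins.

First, compute utilization: ρ = λ/μ = 10.3/15.6 = 0.6603
For M/M/1: Wq = λ/(μ(μ-λ))
Wq = 10.3/(15.6 × (15.6-10.3))
Wq = 10.3/(15.6 × 5.30)
Wq = 0.1246 hours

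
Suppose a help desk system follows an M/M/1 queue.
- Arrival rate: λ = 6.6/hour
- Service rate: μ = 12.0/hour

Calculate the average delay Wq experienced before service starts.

First, compute utilization: ρ = λ/μ = 6.6/12.0 = 0.5500
For M/M/1: Wq = λ/(μ(μ-λ))
Wq = 6.6/(12.0 × (12.0-6.6))
Wq = 6.6/(12.0 × 5.40)
Wq = 0.1019 hours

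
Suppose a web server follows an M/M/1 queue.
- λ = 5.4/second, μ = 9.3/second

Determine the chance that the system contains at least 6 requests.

ρ = λ/μ = 5.4/9.3 = 0.580645
P(N ≥ n) = ρⁿ
P(N ≥ 6) = 0.580645^6
P(N ≥ 6) = 0.03832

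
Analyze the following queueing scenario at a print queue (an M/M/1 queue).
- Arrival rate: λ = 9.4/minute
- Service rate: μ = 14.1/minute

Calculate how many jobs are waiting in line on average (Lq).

ρ = λ/μ = 9.4/14.1 = 0.6667
For M/M/1: Lq = λ²/(μ(μ-λ))
Lq = 88.36/(14.1 × 4.70)
Lq = 1.3333 jobs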